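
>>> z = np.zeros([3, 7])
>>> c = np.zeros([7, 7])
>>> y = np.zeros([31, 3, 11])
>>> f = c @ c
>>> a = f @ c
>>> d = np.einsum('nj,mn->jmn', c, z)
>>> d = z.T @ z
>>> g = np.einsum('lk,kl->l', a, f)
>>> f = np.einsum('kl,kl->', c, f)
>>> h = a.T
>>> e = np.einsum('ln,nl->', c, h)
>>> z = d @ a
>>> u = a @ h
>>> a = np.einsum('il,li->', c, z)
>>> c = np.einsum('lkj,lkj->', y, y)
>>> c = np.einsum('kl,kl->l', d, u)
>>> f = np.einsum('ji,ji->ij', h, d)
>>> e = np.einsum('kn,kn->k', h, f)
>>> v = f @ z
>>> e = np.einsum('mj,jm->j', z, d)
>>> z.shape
(7, 7)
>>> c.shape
(7,)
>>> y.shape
(31, 3, 11)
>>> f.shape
(7, 7)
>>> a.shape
()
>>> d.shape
(7, 7)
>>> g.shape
(7,)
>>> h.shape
(7, 7)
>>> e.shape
(7,)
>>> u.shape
(7, 7)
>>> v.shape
(7, 7)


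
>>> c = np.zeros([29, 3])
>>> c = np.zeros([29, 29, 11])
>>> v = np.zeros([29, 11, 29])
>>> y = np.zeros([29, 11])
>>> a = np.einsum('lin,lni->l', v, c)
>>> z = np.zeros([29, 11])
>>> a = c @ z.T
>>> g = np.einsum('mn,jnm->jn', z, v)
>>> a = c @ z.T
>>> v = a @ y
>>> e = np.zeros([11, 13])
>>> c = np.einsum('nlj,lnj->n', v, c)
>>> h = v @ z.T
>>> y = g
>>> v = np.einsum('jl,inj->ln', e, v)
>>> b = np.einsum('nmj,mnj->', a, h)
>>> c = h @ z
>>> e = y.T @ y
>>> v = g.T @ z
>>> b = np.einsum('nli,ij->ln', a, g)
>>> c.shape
(29, 29, 11)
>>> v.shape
(11, 11)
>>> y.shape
(29, 11)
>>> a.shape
(29, 29, 29)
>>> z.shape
(29, 11)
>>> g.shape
(29, 11)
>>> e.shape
(11, 11)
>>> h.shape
(29, 29, 29)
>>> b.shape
(29, 29)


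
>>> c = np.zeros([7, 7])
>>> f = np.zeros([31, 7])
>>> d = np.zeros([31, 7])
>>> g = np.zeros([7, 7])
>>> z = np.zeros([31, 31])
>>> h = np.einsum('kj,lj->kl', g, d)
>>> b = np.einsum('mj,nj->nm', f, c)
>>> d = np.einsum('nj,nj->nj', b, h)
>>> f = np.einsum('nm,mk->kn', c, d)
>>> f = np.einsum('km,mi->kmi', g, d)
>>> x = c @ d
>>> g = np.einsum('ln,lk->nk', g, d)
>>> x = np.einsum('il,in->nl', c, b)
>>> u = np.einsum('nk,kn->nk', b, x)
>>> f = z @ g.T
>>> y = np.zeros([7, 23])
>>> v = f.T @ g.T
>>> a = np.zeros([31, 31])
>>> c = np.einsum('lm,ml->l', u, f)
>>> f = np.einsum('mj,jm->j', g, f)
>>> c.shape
(7,)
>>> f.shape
(31,)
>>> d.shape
(7, 31)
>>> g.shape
(7, 31)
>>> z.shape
(31, 31)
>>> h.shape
(7, 31)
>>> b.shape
(7, 31)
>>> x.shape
(31, 7)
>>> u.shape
(7, 31)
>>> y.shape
(7, 23)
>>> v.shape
(7, 7)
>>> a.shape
(31, 31)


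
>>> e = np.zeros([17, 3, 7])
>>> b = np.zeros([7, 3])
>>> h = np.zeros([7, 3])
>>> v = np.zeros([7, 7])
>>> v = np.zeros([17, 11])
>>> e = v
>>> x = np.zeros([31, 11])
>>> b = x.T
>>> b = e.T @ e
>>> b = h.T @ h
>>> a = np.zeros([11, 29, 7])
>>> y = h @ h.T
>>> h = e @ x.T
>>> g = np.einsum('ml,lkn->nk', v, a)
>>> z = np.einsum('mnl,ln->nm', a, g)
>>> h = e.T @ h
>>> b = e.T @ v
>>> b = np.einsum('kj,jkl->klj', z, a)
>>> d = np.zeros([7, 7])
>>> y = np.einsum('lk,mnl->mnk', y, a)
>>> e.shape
(17, 11)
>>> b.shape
(29, 7, 11)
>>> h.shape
(11, 31)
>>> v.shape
(17, 11)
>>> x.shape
(31, 11)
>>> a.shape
(11, 29, 7)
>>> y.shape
(11, 29, 7)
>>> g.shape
(7, 29)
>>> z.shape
(29, 11)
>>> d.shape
(7, 7)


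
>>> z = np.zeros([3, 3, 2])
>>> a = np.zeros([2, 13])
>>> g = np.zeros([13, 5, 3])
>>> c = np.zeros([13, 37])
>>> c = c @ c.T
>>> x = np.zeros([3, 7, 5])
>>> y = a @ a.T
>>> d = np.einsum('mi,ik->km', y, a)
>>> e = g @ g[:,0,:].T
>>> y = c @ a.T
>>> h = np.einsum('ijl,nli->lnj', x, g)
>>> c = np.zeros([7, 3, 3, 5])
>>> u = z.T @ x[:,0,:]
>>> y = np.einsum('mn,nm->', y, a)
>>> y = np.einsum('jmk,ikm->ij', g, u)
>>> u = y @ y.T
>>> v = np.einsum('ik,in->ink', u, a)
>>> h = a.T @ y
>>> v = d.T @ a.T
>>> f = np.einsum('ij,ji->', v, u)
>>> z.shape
(3, 3, 2)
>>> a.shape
(2, 13)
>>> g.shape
(13, 5, 3)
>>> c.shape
(7, 3, 3, 5)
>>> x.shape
(3, 7, 5)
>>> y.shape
(2, 13)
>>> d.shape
(13, 2)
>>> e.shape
(13, 5, 13)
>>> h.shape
(13, 13)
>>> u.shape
(2, 2)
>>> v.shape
(2, 2)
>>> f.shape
()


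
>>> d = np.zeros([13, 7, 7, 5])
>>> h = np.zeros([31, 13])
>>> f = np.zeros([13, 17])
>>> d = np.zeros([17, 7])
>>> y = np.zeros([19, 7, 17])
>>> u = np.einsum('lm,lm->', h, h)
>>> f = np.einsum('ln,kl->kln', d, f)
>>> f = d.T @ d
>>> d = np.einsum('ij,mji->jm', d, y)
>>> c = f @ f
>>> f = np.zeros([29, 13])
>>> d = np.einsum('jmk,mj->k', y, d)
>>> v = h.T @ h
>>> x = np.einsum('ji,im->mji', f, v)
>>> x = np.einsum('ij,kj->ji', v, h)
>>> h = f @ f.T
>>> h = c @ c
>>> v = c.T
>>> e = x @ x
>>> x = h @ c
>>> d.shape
(17,)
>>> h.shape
(7, 7)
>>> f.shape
(29, 13)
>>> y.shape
(19, 7, 17)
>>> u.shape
()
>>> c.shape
(7, 7)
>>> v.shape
(7, 7)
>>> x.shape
(7, 7)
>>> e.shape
(13, 13)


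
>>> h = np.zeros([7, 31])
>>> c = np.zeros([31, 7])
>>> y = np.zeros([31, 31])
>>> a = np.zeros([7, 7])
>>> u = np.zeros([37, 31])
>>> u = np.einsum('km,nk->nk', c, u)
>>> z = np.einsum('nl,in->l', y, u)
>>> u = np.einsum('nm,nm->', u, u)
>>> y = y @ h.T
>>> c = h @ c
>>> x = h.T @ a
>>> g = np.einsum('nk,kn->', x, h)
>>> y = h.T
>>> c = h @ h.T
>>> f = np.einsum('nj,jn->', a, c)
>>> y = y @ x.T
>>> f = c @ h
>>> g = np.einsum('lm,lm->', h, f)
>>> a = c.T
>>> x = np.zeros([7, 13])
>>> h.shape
(7, 31)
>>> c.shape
(7, 7)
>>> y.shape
(31, 31)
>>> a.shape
(7, 7)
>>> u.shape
()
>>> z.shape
(31,)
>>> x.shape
(7, 13)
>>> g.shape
()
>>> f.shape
(7, 31)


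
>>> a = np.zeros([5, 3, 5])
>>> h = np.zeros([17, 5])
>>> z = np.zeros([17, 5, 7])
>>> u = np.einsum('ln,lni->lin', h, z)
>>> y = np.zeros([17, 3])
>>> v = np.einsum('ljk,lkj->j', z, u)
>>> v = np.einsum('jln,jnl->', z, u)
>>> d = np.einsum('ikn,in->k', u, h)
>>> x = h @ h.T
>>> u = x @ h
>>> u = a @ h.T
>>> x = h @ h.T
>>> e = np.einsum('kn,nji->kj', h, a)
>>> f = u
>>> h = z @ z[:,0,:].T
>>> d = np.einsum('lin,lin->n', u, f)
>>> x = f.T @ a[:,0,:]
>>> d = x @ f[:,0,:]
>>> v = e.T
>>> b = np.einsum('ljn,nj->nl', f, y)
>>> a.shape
(5, 3, 5)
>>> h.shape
(17, 5, 17)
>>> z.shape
(17, 5, 7)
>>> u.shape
(5, 3, 17)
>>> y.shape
(17, 3)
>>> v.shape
(3, 17)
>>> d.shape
(17, 3, 17)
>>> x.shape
(17, 3, 5)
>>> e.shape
(17, 3)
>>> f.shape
(5, 3, 17)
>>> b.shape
(17, 5)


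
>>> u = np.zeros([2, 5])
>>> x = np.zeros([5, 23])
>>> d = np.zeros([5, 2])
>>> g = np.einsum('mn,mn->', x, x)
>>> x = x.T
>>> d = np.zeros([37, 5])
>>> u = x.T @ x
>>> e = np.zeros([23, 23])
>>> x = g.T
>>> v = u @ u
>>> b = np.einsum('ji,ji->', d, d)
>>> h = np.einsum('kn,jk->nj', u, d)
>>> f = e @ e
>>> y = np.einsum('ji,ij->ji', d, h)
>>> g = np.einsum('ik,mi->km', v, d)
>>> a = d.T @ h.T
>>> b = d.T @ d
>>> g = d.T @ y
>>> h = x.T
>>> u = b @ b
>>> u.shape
(5, 5)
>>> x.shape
()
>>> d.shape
(37, 5)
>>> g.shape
(5, 5)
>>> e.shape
(23, 23)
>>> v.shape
(5, 5)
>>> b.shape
(5, 5)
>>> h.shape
()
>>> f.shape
(23, 23)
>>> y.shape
(37, 5)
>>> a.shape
(5, 5)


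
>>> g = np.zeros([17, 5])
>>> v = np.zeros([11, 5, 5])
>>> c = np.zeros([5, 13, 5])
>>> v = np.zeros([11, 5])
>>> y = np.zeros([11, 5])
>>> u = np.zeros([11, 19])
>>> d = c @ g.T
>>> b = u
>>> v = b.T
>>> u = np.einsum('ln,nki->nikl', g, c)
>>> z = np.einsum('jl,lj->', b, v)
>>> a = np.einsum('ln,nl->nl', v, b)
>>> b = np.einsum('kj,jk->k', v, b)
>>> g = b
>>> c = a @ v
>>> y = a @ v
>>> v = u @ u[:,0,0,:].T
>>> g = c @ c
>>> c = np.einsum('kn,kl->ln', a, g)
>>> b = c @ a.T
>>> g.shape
(11, 11)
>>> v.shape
(5, 5, 13, 5)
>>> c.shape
(11, 19)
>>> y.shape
(11, 11)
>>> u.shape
(5, 5, 13, 17)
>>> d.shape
(5, 13, 17)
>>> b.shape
(11, 11)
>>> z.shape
()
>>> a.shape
(11, 19)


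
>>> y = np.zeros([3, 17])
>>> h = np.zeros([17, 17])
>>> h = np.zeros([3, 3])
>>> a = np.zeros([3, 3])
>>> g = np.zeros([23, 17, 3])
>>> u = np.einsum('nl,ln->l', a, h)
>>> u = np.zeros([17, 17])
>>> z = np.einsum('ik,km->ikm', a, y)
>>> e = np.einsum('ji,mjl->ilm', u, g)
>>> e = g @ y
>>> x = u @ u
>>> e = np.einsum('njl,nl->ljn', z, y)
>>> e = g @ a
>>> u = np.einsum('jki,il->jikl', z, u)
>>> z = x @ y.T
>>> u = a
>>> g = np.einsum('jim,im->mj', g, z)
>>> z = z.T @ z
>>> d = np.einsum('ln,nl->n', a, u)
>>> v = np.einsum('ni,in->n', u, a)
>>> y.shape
(3, 17)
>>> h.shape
(3, 3)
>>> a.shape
(3, 3)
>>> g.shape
(3, 23)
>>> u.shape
(3, 3)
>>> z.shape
(3, 3)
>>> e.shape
(23, 17, 3)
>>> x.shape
(17, 17)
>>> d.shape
(3,)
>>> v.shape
(3,)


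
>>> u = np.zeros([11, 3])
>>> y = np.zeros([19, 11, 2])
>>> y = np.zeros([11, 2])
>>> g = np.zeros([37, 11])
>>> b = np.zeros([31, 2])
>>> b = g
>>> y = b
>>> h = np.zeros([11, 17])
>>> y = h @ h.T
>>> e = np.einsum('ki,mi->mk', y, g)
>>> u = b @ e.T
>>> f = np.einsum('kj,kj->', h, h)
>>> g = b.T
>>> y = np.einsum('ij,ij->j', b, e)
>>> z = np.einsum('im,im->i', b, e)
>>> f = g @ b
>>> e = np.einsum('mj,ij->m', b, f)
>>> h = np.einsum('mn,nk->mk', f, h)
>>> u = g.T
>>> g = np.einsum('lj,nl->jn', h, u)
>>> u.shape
(37, 11)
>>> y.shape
(11,)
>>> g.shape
(17, 37)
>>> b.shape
(37, 11)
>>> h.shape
(11, 17)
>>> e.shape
(37,)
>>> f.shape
(11, 11)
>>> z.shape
(37,)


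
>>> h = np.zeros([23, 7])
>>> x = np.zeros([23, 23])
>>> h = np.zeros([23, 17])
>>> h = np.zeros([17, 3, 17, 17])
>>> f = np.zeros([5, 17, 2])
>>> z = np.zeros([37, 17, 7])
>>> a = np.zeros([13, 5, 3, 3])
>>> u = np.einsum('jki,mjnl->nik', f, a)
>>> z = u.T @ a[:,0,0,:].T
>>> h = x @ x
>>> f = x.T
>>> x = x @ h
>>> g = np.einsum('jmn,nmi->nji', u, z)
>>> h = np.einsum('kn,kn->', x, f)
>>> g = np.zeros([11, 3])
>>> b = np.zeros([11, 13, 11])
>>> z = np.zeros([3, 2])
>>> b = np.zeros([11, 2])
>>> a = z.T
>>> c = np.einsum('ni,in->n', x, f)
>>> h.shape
()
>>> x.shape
(23, 23)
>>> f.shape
(23, 23)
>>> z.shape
(3, 2)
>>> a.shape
(2, 3)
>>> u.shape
(3, 2, 17)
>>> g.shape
(11, 3)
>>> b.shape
(11, 2)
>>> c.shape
(23,)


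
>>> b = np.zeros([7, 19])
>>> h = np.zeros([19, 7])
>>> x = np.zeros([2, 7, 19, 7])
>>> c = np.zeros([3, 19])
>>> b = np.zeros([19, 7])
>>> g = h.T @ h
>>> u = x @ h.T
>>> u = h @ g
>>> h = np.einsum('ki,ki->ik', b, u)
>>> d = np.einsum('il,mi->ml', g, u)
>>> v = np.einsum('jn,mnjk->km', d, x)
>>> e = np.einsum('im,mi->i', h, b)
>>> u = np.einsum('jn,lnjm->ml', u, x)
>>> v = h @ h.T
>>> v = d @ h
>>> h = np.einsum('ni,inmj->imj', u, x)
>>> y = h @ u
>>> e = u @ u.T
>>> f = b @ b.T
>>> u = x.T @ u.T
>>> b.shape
(19, 7)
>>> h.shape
(2, 19, 7)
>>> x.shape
(2, 7, 19, 7)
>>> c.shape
(3, 19)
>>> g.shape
(7, 7)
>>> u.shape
(7, 19, 7, 7)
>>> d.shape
(19, 7)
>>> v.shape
(19, 19)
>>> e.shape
(7, 7)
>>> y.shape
(2, 19, 2)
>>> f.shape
(19, 19)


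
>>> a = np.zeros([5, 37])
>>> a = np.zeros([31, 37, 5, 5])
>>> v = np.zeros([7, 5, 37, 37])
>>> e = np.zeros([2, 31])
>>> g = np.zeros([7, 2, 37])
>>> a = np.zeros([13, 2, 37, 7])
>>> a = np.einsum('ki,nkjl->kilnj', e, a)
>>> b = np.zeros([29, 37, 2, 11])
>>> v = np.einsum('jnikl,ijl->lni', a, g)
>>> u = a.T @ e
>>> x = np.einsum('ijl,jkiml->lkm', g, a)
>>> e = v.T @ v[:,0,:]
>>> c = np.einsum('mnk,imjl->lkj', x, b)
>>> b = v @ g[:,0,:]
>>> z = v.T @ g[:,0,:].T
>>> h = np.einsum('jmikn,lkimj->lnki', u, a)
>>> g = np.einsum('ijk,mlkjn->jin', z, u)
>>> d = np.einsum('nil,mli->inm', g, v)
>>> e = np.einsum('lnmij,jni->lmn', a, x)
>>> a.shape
(2, 31, 7, 13, 37)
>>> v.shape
(37, 31, 7)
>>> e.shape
(2, 7, 31)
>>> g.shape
(31, 7, 31)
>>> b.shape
(37, 31, 37)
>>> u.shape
(37, 13, 7, 31, 31)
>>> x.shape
(37, 31, 13)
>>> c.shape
(11, 13, 2)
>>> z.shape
(7, 31, 7)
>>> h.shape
(2, 31, 31, 7)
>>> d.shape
(7, 31, 37)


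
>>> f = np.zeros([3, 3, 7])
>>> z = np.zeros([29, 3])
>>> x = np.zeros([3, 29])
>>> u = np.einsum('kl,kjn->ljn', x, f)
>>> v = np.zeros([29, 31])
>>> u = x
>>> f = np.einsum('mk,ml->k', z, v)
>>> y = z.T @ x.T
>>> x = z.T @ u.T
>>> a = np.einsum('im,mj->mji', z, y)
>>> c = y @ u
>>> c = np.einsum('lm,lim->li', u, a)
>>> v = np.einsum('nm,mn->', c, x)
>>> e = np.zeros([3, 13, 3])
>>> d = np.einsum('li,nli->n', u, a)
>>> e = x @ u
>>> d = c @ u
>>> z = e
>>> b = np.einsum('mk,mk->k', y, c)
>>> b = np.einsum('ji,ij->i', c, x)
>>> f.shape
(3,)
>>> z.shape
(3, 29)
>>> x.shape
(3, 3)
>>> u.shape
(3, 29)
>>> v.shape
()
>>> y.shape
(3, 3)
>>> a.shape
(3, 3, 29)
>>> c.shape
(3, 3)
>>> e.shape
(3, 29)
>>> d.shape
(3, 29)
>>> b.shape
(3,)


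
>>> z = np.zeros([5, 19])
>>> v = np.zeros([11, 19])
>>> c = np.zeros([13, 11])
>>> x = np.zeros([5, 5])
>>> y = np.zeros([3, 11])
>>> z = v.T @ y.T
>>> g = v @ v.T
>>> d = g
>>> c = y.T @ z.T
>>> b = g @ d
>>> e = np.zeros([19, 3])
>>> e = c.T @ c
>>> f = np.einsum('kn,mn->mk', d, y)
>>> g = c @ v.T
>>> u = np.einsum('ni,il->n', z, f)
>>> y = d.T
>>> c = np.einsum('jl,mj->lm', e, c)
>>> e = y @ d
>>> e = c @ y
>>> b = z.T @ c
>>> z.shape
(19, 3)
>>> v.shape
(11, 19)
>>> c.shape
(19, 11)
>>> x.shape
(5, 5)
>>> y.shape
(11, 11)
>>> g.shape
(11, 11)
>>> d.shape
(11, 11)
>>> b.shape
(3, 11)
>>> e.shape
(19, 11)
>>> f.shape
(3, 11)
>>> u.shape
(19,)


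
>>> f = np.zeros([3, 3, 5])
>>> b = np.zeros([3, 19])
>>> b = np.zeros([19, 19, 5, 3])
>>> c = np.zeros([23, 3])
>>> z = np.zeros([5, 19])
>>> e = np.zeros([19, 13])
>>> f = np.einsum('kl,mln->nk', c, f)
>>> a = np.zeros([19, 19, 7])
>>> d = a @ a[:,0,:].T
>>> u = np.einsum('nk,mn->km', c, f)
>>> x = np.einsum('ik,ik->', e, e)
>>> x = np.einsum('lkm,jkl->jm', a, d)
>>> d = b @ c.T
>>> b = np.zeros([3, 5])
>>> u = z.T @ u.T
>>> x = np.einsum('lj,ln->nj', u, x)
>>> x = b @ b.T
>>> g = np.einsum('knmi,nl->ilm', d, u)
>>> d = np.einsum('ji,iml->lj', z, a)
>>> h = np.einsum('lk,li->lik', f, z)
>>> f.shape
(5, 23)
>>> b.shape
(3, 5)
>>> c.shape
(23, 3)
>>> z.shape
(5, 19)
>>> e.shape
(19, 13)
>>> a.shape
(19, 19, 7)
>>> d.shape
(7, 5)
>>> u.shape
(19, 3)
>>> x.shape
(3, 3)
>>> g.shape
(23, 3, 5)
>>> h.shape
(5, 19, 23)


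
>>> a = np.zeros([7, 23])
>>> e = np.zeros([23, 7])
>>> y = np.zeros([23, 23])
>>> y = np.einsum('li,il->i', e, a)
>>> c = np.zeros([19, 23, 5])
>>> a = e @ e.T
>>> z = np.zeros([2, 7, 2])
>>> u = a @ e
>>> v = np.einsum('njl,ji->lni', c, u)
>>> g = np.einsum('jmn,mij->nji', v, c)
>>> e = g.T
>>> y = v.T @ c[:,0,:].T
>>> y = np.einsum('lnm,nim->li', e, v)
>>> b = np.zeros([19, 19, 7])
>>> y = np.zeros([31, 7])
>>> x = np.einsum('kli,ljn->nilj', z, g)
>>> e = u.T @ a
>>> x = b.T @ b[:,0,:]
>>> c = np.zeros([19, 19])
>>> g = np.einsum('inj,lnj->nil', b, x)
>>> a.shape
(23, 23)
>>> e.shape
(7, 23)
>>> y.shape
(31, 7)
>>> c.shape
(19, 19)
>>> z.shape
(2, 7, 2)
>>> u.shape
(23, 7)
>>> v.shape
(5, 19, 7)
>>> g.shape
(19, 19, 7)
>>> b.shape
(19, 19, 7)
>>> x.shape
(7, 19, 7)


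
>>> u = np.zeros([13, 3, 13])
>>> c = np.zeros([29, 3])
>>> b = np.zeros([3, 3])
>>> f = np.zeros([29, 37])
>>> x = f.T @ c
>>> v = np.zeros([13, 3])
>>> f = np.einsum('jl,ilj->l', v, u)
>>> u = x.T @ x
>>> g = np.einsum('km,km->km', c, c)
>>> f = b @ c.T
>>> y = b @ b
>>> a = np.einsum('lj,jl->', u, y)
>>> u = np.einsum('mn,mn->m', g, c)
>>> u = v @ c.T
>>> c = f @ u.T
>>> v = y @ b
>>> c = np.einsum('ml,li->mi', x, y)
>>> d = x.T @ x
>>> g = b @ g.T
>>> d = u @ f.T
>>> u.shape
(13, 29)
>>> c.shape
(37, 3)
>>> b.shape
(3, 3)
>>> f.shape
(3, 29)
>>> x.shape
(37, 3)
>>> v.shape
(3, 3)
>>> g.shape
(3, 29)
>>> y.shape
(3, 3)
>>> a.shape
()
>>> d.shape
(13, 3)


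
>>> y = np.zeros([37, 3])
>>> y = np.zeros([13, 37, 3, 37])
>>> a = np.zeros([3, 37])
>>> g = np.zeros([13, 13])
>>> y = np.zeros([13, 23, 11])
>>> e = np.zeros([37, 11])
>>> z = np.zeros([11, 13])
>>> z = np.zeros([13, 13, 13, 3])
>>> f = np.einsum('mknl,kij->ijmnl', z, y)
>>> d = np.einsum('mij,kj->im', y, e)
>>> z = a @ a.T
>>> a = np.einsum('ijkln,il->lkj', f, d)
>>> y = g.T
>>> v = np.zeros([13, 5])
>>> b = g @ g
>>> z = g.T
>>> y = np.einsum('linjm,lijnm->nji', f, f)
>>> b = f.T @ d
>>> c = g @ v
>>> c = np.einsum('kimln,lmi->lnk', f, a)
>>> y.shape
(13, 13, 11)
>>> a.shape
(13, 13, 11)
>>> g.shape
(13, 13)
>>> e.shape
(37, 11)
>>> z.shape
(13, 13)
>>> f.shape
(23, 11, 13, 13, 3)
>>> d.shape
(23, 13)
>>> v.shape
(13, 5)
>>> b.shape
(3, 13, 13, 11, 13)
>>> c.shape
(13, 3, 23)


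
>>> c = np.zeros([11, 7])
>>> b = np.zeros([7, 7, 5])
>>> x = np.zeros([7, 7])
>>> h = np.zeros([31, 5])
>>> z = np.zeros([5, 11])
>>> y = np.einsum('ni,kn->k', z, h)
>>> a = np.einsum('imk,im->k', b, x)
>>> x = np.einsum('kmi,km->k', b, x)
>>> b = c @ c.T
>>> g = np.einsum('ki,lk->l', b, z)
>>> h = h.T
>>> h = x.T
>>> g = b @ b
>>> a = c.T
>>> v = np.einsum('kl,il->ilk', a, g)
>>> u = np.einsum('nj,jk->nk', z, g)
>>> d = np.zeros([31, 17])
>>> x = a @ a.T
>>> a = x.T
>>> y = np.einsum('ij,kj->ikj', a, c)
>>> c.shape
(11, 7)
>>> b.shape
(11, 11)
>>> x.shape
(7, 7)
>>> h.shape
(7,)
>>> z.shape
(5, 11)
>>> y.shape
(7, 11, 7)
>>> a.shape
(7, 7)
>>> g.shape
(11, 11)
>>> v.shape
(11, 11, 7)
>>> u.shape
(5, 11)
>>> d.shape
(31, 17)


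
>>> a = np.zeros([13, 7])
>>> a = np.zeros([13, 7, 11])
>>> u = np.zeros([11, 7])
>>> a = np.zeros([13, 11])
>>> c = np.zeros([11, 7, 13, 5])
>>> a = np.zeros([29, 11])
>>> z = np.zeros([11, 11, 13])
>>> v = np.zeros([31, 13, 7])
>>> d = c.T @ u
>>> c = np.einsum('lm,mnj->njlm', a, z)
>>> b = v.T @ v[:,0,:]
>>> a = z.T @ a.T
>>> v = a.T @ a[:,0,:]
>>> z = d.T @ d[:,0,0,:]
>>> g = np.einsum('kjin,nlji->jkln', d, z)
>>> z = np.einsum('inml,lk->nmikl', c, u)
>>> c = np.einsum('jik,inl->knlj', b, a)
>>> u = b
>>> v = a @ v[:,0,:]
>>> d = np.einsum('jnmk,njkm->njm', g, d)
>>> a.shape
(13, 11, 29)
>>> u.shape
(7, 13, 7)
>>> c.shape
(7, 11, 29, 7)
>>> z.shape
(13, 29, 11, 7, 11)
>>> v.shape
(13, 11, 29)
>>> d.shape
(5, 13, 7)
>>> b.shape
(7, 13, 7)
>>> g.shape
(13, 5, 7, 7)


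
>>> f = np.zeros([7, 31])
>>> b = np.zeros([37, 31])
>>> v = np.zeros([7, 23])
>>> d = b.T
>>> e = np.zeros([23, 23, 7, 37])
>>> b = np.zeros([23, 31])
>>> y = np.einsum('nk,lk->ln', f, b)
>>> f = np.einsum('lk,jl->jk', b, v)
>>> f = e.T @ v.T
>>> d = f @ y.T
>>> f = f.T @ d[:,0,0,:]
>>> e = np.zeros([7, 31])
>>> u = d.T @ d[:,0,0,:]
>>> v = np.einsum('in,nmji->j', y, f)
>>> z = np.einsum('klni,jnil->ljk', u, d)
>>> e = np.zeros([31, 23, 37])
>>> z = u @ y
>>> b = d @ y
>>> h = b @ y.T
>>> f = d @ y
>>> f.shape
(37, 7, 23, 7)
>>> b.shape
(37, 7, 23, 7)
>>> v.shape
(7,)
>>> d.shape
(37, 7, 23, 23)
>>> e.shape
(31, 23, 37)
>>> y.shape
(23, 7)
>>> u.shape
(23, 23, 7, 23)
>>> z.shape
(23, 23, 7, 7)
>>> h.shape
(37, 7, 23, 23)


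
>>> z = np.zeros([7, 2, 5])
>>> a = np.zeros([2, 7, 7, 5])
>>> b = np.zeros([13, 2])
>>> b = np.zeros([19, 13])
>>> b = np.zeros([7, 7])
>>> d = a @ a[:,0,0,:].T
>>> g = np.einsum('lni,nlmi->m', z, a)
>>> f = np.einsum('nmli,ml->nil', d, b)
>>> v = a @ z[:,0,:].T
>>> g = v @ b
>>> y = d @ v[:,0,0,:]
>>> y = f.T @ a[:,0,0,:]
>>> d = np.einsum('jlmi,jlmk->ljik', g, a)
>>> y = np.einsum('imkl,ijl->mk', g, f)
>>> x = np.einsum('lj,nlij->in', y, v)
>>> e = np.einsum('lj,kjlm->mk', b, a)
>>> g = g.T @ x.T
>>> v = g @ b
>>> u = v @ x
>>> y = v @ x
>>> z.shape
(7, 2, 5)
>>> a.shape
(2, 7, 7, 5)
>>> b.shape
(7, 7)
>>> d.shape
(7, 2, 7, 5)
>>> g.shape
(7, 7, 7, 7)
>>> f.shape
(2, 2, 7)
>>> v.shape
(7, 7, 7, 7)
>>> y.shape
(7, 7, 7, 2)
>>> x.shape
(7, 2)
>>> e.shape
(5, 2)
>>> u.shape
(7, 7, 7, 2)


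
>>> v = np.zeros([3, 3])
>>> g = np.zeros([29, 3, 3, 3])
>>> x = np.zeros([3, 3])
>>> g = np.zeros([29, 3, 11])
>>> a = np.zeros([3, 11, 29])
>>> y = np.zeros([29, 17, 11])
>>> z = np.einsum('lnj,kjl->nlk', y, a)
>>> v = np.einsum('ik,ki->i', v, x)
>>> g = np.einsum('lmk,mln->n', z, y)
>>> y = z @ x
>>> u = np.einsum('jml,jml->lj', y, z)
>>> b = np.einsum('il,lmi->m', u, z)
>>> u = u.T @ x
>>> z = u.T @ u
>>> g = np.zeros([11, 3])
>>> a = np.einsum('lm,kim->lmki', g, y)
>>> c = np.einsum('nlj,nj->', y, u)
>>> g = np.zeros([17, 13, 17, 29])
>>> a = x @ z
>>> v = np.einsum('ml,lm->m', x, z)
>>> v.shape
(3,)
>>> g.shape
(17, 13, 17, 29)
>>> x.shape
(3, 3)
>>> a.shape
(3, 3)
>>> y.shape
(17, 29, 3)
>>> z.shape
(3, 3)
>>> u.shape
(17, 3)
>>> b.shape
(29,)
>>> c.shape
()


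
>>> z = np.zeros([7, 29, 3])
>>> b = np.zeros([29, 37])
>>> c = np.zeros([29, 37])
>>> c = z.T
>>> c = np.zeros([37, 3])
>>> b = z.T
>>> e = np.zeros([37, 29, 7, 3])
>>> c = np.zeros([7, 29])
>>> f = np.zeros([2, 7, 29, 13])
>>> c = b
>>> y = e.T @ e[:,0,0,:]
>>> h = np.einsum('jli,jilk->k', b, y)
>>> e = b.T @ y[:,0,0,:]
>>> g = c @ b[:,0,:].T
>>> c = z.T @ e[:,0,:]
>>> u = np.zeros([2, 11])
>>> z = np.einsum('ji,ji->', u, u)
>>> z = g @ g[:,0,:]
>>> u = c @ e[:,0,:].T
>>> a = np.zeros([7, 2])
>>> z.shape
(3, 29, 3)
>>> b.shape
(3, 29, 7)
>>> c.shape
(3, 29, 3)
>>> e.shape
(7, 29, 3)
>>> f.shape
(2, 7, 29, 13)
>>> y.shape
(3, 7, 29, 3)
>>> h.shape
(3,)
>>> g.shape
(3, 29, 3)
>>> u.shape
(3, 29, 7)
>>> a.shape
(7, 2)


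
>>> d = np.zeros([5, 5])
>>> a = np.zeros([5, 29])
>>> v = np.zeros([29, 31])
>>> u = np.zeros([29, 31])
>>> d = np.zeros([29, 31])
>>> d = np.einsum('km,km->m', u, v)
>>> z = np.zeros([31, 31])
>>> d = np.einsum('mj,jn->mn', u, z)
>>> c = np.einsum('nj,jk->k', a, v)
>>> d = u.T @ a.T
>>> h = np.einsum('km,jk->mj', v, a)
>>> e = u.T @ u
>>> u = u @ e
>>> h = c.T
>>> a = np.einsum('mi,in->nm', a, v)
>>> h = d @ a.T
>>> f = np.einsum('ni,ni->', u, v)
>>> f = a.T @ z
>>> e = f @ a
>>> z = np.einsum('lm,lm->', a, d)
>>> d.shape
(31, 5)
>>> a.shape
(31, 5)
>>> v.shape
(29, 31)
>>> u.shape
(29, 31)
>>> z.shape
()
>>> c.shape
(31,)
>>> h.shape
(31, 31)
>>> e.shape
(5, 5)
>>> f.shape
(5, 31)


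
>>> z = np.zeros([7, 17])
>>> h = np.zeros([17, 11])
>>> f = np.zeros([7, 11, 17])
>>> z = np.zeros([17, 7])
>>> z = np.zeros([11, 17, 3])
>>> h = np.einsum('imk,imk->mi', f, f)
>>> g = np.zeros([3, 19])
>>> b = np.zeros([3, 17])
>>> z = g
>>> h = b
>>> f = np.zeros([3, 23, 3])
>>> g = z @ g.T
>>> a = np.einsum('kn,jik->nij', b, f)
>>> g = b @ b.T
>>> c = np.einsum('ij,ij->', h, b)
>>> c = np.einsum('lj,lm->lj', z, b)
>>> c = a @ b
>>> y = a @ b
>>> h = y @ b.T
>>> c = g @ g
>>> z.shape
(3, 19)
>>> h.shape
(17, 23, 3)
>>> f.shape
(3, 23, 3)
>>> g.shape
(3, 3)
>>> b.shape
(3, 17)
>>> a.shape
(17, 23, 3)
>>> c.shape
(3, 3)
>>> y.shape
(17, 23, 17)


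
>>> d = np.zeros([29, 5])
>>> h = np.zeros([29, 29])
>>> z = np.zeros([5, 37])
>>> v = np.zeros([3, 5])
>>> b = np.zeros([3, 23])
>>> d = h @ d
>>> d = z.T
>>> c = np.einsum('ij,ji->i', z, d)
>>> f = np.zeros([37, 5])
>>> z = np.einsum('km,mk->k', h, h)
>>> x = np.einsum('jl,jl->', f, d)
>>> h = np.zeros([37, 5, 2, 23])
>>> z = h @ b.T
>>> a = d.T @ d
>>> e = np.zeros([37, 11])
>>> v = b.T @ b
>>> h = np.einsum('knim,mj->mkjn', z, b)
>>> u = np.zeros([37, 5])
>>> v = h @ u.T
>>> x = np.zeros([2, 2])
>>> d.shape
(37, 5)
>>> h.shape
(3, 37, 23, 5)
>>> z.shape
(37, 5, 2, 3)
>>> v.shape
(3, 37, 23, 37)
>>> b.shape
(3, 23)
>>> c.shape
(5,)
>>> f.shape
(37, 5)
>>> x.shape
(2, 2)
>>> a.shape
(5, 5)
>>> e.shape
(37, 11)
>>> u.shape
(37, 5)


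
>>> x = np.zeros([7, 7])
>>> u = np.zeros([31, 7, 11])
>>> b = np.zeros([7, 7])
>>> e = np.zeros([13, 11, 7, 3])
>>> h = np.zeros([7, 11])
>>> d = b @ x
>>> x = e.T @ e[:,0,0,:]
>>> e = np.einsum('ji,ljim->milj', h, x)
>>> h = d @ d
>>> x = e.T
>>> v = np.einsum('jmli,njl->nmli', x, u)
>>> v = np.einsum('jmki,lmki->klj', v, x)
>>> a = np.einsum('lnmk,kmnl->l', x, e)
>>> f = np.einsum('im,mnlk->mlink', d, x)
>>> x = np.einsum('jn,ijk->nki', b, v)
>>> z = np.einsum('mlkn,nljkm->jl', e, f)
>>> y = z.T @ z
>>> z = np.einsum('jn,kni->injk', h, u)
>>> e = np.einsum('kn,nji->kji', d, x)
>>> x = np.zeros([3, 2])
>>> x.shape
(3, 2)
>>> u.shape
(31, 7, 11)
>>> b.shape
(7, 7)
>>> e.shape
(7, 31, 11)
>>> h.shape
(7, 7)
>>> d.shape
(7, 7)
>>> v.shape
(11, 7, 31)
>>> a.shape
(7,)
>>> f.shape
(7, 11, 7, 3, 3)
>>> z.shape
(11, 7, 7, 31)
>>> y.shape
(11, 11)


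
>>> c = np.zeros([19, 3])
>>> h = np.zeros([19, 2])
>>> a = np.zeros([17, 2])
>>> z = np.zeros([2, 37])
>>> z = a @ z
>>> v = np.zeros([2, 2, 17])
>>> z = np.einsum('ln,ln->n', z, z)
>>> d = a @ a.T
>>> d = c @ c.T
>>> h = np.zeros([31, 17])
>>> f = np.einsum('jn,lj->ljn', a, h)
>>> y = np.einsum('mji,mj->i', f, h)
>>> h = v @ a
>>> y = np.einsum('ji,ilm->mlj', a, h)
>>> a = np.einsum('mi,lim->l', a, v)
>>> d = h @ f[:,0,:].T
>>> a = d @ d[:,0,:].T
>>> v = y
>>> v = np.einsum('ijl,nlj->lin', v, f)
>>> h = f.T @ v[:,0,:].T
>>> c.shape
(19, 3)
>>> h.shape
(2, 17, 17)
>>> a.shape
(2, 2, 2)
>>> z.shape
(37,)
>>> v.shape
(17, 2, 31)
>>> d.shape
(2, 2, 31)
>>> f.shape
(31, 17, 2)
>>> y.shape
(2, 2, 17)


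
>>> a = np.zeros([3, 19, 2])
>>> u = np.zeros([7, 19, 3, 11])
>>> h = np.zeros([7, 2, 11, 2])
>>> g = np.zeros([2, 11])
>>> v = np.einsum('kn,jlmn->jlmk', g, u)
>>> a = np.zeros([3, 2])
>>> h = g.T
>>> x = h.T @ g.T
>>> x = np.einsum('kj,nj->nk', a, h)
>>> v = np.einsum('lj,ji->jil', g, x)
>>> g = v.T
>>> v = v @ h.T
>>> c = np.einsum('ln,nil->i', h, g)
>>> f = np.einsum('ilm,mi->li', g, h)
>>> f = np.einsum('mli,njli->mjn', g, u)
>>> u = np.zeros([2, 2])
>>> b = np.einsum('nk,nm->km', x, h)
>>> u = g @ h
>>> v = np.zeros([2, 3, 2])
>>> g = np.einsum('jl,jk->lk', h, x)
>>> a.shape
(3, 2)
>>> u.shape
(2, 3, 2)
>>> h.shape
(11, 2)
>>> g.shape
(2, 3)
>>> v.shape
(2, 3, 2)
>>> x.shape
(11, 3)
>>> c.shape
(3,)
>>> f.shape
(2, 19, 7)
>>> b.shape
(3, 2)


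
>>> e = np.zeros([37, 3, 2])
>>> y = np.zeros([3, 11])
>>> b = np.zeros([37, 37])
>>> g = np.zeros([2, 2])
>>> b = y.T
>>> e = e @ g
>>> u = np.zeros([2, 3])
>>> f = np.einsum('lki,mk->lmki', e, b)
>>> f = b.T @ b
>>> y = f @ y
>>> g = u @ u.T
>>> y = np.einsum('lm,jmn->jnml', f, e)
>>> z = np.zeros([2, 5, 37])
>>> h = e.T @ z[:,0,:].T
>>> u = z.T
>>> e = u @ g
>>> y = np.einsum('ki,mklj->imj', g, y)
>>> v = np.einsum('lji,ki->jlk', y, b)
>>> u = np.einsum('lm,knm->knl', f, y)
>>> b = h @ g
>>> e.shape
(37, 5, 2)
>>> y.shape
(2, 37, 3)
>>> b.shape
(2, 3, 2)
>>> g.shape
(2, 2)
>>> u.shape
(2, 37, 3)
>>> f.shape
(3, 3)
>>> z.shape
(2, 5, 37)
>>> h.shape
(2, 3, 2)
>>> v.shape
(37, 2, 11)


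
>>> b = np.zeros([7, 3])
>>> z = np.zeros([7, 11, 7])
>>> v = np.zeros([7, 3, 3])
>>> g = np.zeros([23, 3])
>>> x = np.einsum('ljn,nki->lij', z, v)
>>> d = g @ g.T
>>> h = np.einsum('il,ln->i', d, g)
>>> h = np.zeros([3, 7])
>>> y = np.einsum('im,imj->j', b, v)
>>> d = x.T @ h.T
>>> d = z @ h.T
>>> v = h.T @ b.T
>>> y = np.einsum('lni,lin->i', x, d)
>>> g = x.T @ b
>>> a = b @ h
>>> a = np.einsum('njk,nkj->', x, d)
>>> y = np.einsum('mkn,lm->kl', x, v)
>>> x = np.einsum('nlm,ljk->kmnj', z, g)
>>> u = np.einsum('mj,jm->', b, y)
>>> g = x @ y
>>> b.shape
(7, 3)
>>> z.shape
(7, 11, 7)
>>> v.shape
(7, 7)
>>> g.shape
(3, 7, 7, 7)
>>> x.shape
(3, 7, 7, 3)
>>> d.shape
(7, 11, 3)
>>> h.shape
(3, 7)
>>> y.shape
(3, 7)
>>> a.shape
()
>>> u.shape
()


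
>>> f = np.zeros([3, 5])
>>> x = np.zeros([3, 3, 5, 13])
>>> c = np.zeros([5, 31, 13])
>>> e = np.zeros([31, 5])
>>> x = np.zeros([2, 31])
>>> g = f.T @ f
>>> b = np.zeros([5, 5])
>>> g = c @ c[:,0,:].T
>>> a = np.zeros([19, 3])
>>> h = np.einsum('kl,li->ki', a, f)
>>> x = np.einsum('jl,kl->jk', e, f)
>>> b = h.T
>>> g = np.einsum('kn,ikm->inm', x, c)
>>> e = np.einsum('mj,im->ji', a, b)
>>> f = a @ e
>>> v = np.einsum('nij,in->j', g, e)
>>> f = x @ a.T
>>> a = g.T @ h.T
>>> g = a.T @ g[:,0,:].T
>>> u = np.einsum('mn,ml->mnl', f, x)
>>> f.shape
(31, 19)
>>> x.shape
(31, 3)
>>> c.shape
(5, 31, 13)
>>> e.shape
(3, 5)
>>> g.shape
(19, 3, 5)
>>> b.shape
(5, 19)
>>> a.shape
(13, 3, 19)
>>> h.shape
(19, 5)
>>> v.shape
(13,)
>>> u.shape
(31, 19, 3)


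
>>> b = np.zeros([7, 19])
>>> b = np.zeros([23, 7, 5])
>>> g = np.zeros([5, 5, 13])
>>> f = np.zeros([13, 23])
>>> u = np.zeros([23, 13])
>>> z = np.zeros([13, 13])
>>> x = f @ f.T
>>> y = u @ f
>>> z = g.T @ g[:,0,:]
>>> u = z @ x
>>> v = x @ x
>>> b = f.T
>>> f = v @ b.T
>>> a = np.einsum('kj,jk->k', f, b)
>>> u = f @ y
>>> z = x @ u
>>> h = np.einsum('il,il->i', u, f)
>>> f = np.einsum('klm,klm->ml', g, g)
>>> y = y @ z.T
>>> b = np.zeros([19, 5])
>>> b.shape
(19, 5)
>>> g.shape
(5, 5, 13)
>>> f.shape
(13, 5)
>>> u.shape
(13, 23)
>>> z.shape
(13, 23)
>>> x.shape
(13, 13)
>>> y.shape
(23, 13)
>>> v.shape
(13, 13)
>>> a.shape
(13,)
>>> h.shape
(13,)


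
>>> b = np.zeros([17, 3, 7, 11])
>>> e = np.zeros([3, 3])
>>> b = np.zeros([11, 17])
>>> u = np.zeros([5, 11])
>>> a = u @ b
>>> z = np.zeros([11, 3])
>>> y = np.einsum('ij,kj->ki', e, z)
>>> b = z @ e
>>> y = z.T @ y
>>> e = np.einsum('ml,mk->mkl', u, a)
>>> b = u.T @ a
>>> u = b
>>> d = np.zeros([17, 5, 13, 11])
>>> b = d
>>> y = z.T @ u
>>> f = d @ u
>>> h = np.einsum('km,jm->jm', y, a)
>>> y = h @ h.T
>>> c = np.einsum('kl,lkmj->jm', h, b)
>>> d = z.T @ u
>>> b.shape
(17, 5, 13, 11)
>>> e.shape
(5, 17, 11)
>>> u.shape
(11, 17)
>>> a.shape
(5, 17)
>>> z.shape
(11, 3)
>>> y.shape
(5, 5)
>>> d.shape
(3, 17)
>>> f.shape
(17, 5, 13, 17)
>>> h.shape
(5, 17)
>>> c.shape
(11, 13)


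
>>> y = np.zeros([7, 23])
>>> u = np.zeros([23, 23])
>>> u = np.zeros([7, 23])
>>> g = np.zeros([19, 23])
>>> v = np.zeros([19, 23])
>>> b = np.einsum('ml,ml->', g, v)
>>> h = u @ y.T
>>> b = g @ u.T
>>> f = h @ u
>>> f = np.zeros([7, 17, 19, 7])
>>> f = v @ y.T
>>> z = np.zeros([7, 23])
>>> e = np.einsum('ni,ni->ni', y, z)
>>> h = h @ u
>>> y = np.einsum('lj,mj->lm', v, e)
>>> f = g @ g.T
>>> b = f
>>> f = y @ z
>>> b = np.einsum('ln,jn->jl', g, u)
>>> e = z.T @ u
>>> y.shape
(19, 7)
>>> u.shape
(7, 23)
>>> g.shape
(19, 23)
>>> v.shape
(19, 23)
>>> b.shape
(7, 19)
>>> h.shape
(7, 23)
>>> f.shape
(19, 23)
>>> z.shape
(7, 23)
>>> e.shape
(23, 23)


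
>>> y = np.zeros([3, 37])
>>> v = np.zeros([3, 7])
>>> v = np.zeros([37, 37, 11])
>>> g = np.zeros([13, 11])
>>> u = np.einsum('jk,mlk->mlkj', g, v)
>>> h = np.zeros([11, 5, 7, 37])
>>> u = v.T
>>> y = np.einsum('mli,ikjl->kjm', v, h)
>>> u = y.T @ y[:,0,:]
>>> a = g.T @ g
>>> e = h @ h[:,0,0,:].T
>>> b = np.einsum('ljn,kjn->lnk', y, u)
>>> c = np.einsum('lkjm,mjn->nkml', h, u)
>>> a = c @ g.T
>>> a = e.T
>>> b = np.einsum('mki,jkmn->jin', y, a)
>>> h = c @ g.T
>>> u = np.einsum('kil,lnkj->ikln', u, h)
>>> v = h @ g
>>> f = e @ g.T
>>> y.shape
(5, 7, 37)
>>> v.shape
(37, 5, 37, 11)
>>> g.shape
(13, 11)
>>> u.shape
(7, 37, 37, 5)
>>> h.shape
(37, 5, 37, 13)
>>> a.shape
(11, 7, 5, 11)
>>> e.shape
(11, 5, 7, 11)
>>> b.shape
(11, 37, 11)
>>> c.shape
(37, 5, 37, 11)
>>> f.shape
(11, 5, 7, 13)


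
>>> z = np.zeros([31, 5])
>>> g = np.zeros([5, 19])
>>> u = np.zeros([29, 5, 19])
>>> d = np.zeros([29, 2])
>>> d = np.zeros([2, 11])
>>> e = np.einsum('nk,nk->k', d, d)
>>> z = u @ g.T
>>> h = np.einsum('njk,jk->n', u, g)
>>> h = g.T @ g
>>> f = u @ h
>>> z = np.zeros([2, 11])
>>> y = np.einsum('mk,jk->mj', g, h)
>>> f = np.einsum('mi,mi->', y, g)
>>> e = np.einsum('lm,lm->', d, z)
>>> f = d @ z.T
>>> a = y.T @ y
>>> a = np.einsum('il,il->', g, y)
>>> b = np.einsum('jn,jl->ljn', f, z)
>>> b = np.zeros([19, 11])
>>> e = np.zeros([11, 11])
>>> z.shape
(2, 11)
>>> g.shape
(5, 19)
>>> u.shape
(29, 5, 19)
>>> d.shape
(2, 11)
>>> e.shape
(11, 11)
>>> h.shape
(19, 19)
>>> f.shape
(2, 2)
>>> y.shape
(5, 19)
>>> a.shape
()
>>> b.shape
(19, 11)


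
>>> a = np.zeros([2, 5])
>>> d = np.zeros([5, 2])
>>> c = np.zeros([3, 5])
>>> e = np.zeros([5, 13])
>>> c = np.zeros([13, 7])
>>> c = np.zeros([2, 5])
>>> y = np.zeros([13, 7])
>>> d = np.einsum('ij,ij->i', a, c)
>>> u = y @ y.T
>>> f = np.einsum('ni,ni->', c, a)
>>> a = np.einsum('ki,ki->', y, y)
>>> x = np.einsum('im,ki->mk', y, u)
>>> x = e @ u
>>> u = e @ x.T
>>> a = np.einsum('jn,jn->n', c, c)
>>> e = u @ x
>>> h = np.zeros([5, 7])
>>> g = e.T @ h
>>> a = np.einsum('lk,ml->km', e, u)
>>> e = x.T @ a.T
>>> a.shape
(13, 5)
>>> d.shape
(2,)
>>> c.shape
(2, 5)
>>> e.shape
(13, 13)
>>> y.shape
(13, 7)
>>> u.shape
(5, 5)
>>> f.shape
()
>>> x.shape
(5, 13)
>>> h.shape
(5, 7)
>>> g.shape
(13, 7)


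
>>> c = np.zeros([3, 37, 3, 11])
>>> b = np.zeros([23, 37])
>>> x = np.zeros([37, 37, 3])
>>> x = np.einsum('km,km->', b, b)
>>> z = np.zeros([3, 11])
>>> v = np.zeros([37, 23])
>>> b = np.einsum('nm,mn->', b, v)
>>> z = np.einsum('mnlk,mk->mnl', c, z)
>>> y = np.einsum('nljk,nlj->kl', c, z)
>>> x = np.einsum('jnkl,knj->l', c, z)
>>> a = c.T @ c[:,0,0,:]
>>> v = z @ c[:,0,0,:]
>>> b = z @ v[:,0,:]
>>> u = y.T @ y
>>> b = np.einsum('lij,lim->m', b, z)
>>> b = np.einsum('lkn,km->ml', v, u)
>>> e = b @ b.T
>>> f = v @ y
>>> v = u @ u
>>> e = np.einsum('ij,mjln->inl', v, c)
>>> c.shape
(3, 37, 3, 11)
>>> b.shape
(37, 3)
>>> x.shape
(11,)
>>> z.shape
(3, 37, 3)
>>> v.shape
(37, 37)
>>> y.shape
(11, 37)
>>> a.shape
(11, 3, 37, 11)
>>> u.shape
(37, 37)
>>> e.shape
(37, 11, 3)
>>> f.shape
(3, 37, 37)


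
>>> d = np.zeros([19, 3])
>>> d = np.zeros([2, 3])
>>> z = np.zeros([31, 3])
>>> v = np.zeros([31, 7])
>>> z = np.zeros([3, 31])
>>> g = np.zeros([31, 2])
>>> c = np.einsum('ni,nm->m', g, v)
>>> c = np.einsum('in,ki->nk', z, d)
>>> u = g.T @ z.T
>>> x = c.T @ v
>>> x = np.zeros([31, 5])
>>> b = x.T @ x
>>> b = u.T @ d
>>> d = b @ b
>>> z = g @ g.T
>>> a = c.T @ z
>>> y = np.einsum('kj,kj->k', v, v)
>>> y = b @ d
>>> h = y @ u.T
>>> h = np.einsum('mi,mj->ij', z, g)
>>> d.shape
(3, 3)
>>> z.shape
(31, 31)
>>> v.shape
(31, 7)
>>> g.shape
(31, 2)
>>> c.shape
(31, 2)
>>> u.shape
(2, 3)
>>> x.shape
(31, 5)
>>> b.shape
(3, 3)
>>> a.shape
(2, 31)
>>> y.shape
(3, 3)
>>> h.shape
(31, 2)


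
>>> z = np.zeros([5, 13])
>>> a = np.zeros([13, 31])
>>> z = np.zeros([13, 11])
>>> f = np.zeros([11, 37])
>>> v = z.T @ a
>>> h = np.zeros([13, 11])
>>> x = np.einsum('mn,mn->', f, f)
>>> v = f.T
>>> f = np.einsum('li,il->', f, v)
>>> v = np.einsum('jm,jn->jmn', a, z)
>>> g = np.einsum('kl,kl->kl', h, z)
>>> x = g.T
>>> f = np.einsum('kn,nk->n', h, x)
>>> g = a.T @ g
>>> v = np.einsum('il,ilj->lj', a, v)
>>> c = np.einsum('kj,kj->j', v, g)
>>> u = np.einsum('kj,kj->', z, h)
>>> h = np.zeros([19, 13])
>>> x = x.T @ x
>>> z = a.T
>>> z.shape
(31, 13)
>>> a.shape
(13, 31)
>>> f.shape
(11,)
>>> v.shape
(31, 11)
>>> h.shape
(19, 13)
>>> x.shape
(13, 13)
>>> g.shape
(31, 11)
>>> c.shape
(11,)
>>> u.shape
()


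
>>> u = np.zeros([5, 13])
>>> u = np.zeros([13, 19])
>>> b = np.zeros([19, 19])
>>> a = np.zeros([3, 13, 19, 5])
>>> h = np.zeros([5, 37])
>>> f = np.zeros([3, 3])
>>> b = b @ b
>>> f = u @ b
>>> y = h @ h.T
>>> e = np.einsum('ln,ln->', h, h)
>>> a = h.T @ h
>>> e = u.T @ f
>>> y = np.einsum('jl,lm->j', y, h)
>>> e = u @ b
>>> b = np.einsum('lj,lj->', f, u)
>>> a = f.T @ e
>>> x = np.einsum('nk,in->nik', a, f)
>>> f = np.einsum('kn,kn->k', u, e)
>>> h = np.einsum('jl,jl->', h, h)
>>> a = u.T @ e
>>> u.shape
(13, 19)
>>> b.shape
()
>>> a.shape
(19, 19)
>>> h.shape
()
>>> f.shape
(13,)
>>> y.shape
(5,)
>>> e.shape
(13, 19)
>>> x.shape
(19, 13, 19)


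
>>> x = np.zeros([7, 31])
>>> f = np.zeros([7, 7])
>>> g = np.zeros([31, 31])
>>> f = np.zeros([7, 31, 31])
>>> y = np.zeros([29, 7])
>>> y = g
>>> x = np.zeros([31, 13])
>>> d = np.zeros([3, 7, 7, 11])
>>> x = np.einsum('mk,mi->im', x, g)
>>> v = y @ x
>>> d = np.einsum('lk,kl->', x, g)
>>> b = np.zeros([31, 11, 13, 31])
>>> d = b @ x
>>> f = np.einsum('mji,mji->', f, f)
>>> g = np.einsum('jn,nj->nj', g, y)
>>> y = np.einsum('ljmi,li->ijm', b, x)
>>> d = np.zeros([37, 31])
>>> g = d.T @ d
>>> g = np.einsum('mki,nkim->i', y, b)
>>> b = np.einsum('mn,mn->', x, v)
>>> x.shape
(31, 31)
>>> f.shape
()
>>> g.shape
(13,)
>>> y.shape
(31, 11, 13)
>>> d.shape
(37, 31)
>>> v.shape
(31, 31)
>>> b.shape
()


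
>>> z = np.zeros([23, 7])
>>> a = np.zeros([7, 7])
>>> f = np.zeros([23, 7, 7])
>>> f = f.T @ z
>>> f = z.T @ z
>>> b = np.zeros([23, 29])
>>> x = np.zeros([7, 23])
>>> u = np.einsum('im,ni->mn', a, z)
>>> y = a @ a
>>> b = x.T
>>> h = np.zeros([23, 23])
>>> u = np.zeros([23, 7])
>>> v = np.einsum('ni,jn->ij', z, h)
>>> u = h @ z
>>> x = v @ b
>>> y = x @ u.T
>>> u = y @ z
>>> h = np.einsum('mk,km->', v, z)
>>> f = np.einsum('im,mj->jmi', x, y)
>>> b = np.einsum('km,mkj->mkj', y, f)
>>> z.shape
(23, 7)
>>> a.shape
(7, 7)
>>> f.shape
(23, 7, 7)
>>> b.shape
(23, 7, 7)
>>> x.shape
(7, 7)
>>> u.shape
(7, 7)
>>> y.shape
(7, 23)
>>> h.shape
()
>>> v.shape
(7, 23)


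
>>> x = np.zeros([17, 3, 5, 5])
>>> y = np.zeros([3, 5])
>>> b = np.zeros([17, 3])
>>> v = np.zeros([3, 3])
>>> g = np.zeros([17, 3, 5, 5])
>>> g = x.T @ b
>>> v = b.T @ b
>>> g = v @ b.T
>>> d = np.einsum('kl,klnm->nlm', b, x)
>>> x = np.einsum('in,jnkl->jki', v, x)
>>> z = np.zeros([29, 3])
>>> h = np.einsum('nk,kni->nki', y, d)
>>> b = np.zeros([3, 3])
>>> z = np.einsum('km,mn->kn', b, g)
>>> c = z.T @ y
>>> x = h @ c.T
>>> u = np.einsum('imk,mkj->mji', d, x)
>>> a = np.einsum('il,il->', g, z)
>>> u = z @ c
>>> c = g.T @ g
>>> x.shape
(3, 5, 17)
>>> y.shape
(3, 5)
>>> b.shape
(3, 3)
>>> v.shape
(3, 3)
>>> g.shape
(3, 17)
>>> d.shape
(5, 3, 5)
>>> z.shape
(3, 17)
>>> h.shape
(3, 5, 5)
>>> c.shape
(17, 17)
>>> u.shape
(3, 5)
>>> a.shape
()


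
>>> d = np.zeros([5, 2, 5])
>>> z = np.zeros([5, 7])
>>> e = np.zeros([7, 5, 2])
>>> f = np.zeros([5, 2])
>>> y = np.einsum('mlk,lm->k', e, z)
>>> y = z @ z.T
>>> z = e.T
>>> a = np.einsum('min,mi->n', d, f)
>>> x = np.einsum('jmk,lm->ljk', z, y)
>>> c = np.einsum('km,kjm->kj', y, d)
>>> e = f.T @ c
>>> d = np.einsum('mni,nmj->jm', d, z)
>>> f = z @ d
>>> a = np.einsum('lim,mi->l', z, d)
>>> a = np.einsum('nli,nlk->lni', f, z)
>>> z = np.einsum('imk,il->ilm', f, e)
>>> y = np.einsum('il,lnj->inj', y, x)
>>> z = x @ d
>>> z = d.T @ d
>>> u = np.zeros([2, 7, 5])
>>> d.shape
(7, 5)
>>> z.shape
(5, 5)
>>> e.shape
(2, 2)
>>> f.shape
(2, 5, 5)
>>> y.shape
(5, 2, 7)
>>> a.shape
(5, 2, 5)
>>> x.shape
(5, 2, 7)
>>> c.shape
(5, 2)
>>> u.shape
(2, 7, 5)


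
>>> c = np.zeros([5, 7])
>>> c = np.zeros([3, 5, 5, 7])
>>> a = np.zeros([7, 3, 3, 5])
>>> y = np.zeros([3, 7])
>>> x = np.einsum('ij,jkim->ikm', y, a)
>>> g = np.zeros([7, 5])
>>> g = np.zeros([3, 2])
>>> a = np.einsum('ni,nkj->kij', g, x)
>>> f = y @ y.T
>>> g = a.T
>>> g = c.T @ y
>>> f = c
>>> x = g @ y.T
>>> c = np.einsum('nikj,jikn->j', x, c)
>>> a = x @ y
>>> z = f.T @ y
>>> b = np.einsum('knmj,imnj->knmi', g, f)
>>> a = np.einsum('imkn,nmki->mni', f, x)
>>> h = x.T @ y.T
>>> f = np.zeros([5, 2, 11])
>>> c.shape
(3,)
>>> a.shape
(5, 7, 3)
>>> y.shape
(3, 7)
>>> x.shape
(7, 5, 5, 3)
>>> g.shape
(7, 5, 5, 7)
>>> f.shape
(5, 2, 11)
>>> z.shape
(7, 5, 5, 7)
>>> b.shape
(7, 5, 5, 3)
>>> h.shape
(3, 5, 5, 3)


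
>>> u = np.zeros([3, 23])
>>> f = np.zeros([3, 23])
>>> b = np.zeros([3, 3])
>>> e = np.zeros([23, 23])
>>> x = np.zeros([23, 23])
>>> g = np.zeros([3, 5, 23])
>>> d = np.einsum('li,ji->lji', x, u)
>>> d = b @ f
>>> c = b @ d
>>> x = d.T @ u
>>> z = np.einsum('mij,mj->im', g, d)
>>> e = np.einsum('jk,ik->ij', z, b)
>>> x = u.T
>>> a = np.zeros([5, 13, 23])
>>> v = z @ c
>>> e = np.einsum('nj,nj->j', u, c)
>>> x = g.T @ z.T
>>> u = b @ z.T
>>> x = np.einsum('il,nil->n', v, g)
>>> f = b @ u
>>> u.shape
(3, 5)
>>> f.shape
(3, 5)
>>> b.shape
(3, 3)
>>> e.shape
(23,)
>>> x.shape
(3,)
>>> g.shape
(3, 5, 23)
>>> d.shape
(3, 23)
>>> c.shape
(3, 23)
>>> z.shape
(5, 3)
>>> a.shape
(5, 13, 23)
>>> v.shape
(5, 23)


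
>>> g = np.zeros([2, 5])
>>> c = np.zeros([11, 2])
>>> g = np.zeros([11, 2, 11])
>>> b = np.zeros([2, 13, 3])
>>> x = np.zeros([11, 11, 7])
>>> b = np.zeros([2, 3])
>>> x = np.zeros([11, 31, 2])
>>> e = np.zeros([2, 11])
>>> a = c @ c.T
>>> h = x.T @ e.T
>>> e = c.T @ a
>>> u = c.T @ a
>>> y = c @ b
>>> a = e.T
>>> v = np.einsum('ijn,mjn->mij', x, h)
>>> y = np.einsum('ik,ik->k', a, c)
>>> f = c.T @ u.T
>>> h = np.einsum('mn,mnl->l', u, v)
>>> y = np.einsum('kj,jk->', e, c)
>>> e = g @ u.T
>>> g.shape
(11, 2, 11)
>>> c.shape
(11, 2)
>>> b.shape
(2, 3)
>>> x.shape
(11, 31, 2)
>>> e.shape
(11, 2, 2)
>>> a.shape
(11, 2)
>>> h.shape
(31,)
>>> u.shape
(2, 11)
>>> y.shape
()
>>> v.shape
(2, 11, 31)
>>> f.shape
(2, 2)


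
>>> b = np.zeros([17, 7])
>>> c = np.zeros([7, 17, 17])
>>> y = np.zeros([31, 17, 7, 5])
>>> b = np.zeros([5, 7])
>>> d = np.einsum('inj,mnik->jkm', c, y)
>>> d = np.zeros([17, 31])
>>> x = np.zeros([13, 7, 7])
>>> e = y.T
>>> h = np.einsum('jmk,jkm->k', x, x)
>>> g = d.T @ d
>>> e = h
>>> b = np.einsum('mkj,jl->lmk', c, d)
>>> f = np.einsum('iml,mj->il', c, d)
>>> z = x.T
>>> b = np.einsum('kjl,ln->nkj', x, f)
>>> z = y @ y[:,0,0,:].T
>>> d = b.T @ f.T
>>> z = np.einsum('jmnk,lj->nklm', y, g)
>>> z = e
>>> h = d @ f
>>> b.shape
(17, 13, 7)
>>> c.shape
(7, 17, 17)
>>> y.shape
(31, 17, 7, 5)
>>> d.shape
(7, 13, 7)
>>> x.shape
(13, 7, 7)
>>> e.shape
(7,)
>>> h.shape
(7, 13, 17)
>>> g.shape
(31, 31)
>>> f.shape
(7, 17)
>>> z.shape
(7,)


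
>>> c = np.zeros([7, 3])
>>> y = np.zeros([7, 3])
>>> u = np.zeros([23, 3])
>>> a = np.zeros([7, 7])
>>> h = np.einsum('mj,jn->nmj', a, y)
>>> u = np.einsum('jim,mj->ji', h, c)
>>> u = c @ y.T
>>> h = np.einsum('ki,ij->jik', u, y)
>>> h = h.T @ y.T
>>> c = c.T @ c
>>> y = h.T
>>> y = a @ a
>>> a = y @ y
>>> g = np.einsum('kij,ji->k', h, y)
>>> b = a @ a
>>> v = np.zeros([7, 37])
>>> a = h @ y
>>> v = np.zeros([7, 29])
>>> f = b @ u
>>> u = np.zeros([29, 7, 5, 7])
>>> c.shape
(3, 3)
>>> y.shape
(7, 7)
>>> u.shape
(29, 7, 5, 7)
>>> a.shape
(7, 7, 7)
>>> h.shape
(7, 7, 7)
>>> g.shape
(7,)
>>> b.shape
(7, 7)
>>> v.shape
(7, 29)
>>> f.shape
(7, 7)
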